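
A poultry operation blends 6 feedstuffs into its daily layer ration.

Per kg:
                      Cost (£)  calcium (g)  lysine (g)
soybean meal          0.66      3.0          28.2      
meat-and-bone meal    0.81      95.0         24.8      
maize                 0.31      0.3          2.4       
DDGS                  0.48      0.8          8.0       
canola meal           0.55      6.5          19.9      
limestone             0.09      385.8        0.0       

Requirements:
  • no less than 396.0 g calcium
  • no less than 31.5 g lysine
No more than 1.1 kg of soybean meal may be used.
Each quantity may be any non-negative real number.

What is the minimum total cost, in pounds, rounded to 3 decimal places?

Let x1 = kg of soybean meal, x2 = kg of meat-and-bone meal, x3 = kg of maize, x4 = kg of DDGS, x5 = kg of canola meal, x6 = kg of limestone.
Minimize 0.66x1 + 0.81x2 + 0.31x3 + 0.48x4 + 0.55x5 + 0.09x6 subject to:
  3x1 + 95x2 + 0.3x3 + 0.8x4 + 6.5x5 + 385.8x6 ≥ 396   (calcium)
  28.2x1 + 24.8x2 + 2.4x3 + 8x4 + 19.9x5 ≥ 31.5   (lysine)
  x1 ≤ 1.1
  x1, x2, x3, x4, x5, x6 ≥ 0.
The optimal basis is {soybean meal, canola meal, limestone}; meat-and-bone meal, maize, DDGS drop out. Binding constraints: calcium, lysine, the soybean meal cap.
So soybean meal = 1.1 kg, canola meal = 0.02412 kg, limestone = 1.017 kg.
Total cost: 0.66·1.1 + 0.55·0.02412 + 0.09·1.017 = 0.83080.

£0.831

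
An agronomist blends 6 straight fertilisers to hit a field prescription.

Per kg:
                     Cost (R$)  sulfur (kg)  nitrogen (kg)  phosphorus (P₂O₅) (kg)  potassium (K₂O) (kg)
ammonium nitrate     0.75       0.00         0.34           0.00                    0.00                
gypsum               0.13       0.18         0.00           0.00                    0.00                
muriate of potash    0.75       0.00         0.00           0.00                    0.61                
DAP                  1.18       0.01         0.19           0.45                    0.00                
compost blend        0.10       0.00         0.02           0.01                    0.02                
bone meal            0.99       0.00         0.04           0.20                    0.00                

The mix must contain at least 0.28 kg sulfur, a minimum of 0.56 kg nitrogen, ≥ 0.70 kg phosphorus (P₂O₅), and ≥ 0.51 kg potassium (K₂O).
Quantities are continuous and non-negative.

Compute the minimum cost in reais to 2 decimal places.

Treat it as an LP. Let x1 = kg of ammonium nitrate, x2 = kg of gypsum, x3 = kg of muriate of potash, x4 = kg of DAP, x5 = kg of compost blend, x6 = kg of bone meal.
Minimise 0.75x1 + 0.13x2 + 0.75x3 + 1.18x4 + 0.1x5 + 0.99x6 s.t.:
  0.18x2 + 0.01x4 ≥ 0.28   (sulfur)
  0.34x1 + 0.19x4 + 0.02x5 + 0.04x6 ≥ 0.56   (nitrogen)
  0.45x4 + 0.01x5 + 0.2x6 ≥ 0.7   (phosphorus (P₂O₅))
  0.61x3 + 0.02x5 ≥ 0.51   (potassium (K₂O))
  x1, x2, x3, x4, x5, x6 ≥ 0.
The optimal basis is {ammonium nitrate, gypsum, muriate of potash, DAP}; compost blend, bone meal drop out. Binding constraints: sulfur, nitrogen, phosphorus (P₂O₅), potassium (K₂O).
Optimal quantities: ammonium nitrate = 0.7778 kg, gypsum = 1.469 kg, muriate of potash = 0.8361 kg, DAP = 1.556 kg.
Hence cost = 0.75·0.7778 + 0.13·1.469 + 0.75·0.8361 + 1.18·1.556 = R$3.2375.

R$3.24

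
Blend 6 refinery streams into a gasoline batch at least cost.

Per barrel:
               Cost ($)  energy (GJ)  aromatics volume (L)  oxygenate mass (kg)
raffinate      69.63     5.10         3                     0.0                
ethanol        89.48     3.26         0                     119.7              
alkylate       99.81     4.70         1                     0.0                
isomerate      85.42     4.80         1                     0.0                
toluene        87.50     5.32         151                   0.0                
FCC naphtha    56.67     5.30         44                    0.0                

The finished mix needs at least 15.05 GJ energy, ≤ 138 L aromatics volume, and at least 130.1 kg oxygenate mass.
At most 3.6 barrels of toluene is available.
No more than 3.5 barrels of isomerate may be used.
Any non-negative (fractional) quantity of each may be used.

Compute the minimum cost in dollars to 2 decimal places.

$220.29

Let x1 = barrels of raffinate, x2 = barrels of ethanol, x3 = barrels of alkylate, x4 = barrels of isomerate, x5 = barrels of toluene, x6 = barrels of FCC naphtha.
Minimise 69.63x1 + 89.48x2 + 99.81x3 + 85.42x4 + 87.5x5 + 56.67x6 subject to:
  5.1x1 + 3.26x2 + 4.7x3 + 4.8x4 + 5.32x5 + 5.3x6 ≥ 15.05   (energy)
  3x1 + 1x3 + 1x4 + 151x5 + 44x6 ≤ 138   (aromatics volume)
  119.7x2 ≥ 130.1   (oxygenate mass)
  x5 ≤ 3.6
  x4 ≤ 3.5
  x1, x2, x3, x4, x5, x6 ≥ 0.
The optimal basis is {ethanol, FCC naphtha}; raffinate, alkylate, isomerate, toluene drop out. The energy and oxygenate mass requirements are met with equality.
So ethanol = 1.0869 barrels, FCC naphtha = 2.1711 barrels.
Hence cost = 89.48·1.0869 + 56.67·2.1711 = $220.2920.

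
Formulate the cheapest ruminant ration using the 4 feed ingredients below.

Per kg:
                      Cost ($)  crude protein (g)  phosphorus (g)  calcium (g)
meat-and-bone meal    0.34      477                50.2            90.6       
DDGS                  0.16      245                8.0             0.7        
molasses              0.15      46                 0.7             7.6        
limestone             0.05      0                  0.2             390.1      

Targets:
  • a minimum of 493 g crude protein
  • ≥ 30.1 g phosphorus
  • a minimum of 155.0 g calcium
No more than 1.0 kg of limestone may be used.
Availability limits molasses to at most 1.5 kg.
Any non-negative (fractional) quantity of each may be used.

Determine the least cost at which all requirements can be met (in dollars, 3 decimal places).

Let x1 = kg of meat-and-bone meal, x2 = kg of DDGS, x3 = kg of molasses, x4 = kg of limestone.
Minimise 0.34x1 + 0.16x2 + 0.15x3 + 0.05x4 s.t.:
  477x1 + 245x2 + 46x3 ≥ 493   (crude protein)
  50.2x1 + 8x2 + 0.7x3 + 0.2x4 ≥ 30.1   (phosphorus)
  90.6x1 + 0.7x2 + 7.6x3 + 390.1x4 ≥ 155   (calcium)
  x4 ≤ 1
  x3 ≤ 1.5
  x1, x2, x3, x4 ≥ 0.
At the optimum only meat-and-bone meal, DDGS, limestone are positive (molasses = 0). The crude protein, phosphorus, calcium requirements are met with equality.
That vertex is x1 = 0.40265, x2 = 1.2283, x4 = 0.30161.
Hence cost = 0.34·0.40265 + 0.16·1.2283 + 0.05·0.30161 = $0.34851.

$0.349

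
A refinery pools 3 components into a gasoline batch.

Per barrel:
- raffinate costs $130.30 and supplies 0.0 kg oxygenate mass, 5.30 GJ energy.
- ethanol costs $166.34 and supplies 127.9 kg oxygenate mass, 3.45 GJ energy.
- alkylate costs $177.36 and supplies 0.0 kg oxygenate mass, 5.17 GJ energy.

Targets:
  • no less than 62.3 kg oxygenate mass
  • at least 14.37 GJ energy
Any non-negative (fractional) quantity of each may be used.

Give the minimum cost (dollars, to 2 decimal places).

$392.99

Let x1 = barrels of raffinate, x2 = barrels of ethanol, x3 = barrels of alkylate.
min 130.3x1 + 166.34x2 + 177.36x3 s.t.:
  127.9x2 ≥ 62.3   (oxygenate mass)
  5.3x1 + 3.45x2 + 5.17x3 ≥ 14.37   (energy)
  x1, x2, x3 ≥ 0.
The minimum-cost mix takes nothing from alkylate — only raffinate, ethanol. Binding constraints: oxygenate mass and energy.
Optimal quantities: raffinate = 2.3942 barrels, ethanol = 0.4871 barrels.
Objective = 130.3·2.3942 + 166.34·0.4871 = 392.9885.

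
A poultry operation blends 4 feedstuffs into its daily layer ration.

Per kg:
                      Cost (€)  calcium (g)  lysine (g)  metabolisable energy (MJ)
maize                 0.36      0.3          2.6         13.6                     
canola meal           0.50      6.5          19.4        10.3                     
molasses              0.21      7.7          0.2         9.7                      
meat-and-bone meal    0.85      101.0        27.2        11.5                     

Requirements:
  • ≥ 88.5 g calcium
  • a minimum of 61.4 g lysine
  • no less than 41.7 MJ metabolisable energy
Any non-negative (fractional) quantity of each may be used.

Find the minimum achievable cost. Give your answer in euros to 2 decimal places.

€1.91

This is a linear program. Let x1 = kg of maize, x2 = kg of canola meal, x3 = kg of molasses, x4 = kg of meat-and-bone meal.
min 0.36x1 + 0.5x2 + 0.21x3 + 0.85x4 subject to:
  0.3x1 + 6.5x2 + 7.7x3 + 101x4 ≥ 88.5   (calcium)
  2.6x1 + 19.4x2 + 0.2x3 + 27.2x4 ≥ 61.4   (lysine)
  13.6x1 + 10.3x2 + 9.7x3 + 11.5x4 ≥ 41.7   (metabolisable energy)
  x1, x2, x3, x4 ≥ 0.
The optimal basis is {canola meal, molasses, meat-and-bone meal}; maize drops out. There the calcium, lysine, metabolisable energy constraints are tight.
Optimal quantities: canola meal = 2.25 kg, molasses = 1.146 kg, meat-and-bone meal = 0.6441 kg.
Total cost: 0.5·2.25 + 0.21·1.146 + 0.85·0.6441 = 1.9131.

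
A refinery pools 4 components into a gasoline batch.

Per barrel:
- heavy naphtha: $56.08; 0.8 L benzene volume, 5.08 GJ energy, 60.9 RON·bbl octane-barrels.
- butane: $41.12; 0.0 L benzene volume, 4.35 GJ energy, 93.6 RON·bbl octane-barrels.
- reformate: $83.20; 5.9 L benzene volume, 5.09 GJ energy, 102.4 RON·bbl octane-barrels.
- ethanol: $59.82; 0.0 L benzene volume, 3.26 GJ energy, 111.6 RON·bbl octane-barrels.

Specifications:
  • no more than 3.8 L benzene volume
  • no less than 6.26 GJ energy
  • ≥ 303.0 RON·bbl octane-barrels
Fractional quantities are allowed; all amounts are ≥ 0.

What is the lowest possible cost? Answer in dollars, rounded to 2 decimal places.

$133.11

Set it up as a linear program. Let x1 = barrels of heavy naphtha, x2 = barrels of butane, x3 = barrels of reformate, x4 = barrels of ethanol.
Minimize 56.08x1 + 41.12x2 + 83.2x3 + 59.82x4 subject to:
  0.8x1 + 5.9x3 ≤ 3.8   (benzene volume)
  5.08x1 + 4.35x2 + 5.09x3 + 3.26x4 ≥ 6.26   (energy)
  60.9x1 + 93.6x2 + 102.4x3 + 111.6x4 ≥ 303   (octane-barrels)
  x1, x2, x3, x4 ≥ 0.
The minimum-cost mix takes nothing from heavy naphtha, reformate, ethanol — only butane. The octane-barrels requirement is met with equality.
Solving gives x2 = 3.237.
Hence cost = 41.12·3.237 = $133.1054.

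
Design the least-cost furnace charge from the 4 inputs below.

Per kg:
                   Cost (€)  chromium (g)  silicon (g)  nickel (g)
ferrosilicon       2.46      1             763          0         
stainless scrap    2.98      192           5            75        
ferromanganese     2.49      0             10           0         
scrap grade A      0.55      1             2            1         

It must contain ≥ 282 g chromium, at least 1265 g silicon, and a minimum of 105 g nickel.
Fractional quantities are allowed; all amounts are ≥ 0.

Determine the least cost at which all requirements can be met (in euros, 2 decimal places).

Let x1 = kg of ferrosilicon, x2 = kg of stainless scrap, x3 = kg of ferromanganese, x4 = kg of scrap grade A.
Minimise 2.46x1 + 2.98x2 + 2.49x3 + 0.55x4 with:
  1x1 + 192x2 + 1x4 ≥ 282   (chromium)
  763x1 + 5x2 + 10x3 + 2x4 ≥ 1265   (silicon)
  75x2 + 1x4 ≥ 105   (nickel)
  x1, x2, x3, x4 ≥ 0.
The minimum-cost mix takes nothing from ferromanganese, scrap grade A — only ferrosilicon, stainless scrap. Binding constraints: chromium and silicon.
Solving gives x1 = 1.6484, x2 = 1.4602.
Hence cost = 2.46·1.6484 + 2.98·1.4602 = €8.4065.

€8.41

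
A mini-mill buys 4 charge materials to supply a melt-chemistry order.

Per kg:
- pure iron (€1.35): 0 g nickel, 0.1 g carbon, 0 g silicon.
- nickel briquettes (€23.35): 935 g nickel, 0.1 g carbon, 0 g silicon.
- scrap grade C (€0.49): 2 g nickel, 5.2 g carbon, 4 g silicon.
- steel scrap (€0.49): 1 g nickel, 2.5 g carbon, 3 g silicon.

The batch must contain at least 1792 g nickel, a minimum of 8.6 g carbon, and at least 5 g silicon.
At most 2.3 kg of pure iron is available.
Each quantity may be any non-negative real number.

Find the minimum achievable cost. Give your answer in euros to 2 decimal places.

This is a linear program. Let x1 = kg of pure iron, x2 = kg of nickel briquettes, x3 = kg of scrap grade C, x4 = kg of steel scrap.
Minimize 1.35x1 + 23.35x2 + 0.49x3 + 0.49x4 with:
  935x2 + 2x3 + 1x4 ≥ 1792   (nickel)
  0.1x1 + 0.1x2 + 5.2x3 + 2.5x4 ≥ 8.6   (carbon)
  4x3 + 3x4 ≥ 5   (silicon)
  x1 ≤ 2.3
  x1, x2, x3, x4 ≥ 0.
At the optimum only nickel briquettes, scrap grade C are positive (pure iron, steel scrap = 0). The nickel and carbon requirements are met with equality.
Optimal quantities: nickel briquettes = 1.913 kg, scrap grade C = 1.617 kg.
Cost = 23.35·1.913 + 0.49·1.617 = 45.4609.

€45.46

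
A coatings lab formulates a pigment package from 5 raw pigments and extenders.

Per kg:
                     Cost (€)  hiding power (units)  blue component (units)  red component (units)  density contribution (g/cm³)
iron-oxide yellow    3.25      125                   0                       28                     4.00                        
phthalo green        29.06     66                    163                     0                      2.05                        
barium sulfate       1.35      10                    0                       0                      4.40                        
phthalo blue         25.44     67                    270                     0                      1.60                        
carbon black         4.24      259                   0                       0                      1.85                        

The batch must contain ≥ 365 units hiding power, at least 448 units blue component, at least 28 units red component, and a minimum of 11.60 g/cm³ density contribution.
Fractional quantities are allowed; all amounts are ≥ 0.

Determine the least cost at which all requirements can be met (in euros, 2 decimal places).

Let x1 = kg of iron-oxide yellow, x2 = kg of phthalo green, x3 = kg of barium sulfate, x4 = kg of phthalo blue, x5 = kg of carbon black.
Minimise 3.25x1 + 29.06x2 + 1.35x3 + 25.44x4 + 4.24x5 s.t.:
  125x1 + 66x2 + 10x3 + 67x4 + 259x5 ≥ 365   (hiding power)
  163x2 + 270x4 ≥ 448   (blue component)
  28x1 ≥ 28   (red component)
  4x1 + 2.05x2 + 4.4x3 + 1.6x4 + 1.85x5 ≥ 11.6   (density contribution)
  x1, x2, x3, x4, x5 ≥ 0.
The minimum-cost mix takes nothing from phthalo green — only iron-oxide yellow, barium sulfate, phthalo blue, carbon black. Binding constraints: hiding power, blue component, red component, density contribution.
So iron-oxide yellow = 1 kg, barium sulfate = 0.9299 kg, phthalo blue = 1.659 kg, carbon black = 0.4615 kg.
Total cost: 3.25·1 + 1.35·0.9299 + 25.44·1.659 + 4.24·0.4615 = 48.6671.

€48.67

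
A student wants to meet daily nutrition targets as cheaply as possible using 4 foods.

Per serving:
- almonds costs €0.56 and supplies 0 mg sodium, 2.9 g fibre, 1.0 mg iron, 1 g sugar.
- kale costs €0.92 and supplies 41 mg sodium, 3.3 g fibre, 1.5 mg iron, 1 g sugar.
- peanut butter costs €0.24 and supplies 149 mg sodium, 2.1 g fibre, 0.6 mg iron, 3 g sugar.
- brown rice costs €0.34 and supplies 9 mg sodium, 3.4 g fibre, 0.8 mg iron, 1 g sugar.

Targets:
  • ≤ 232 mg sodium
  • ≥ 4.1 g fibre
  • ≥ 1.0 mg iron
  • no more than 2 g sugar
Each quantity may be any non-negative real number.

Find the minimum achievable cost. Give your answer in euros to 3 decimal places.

€0.420

Treat it as an LP. Let x1 = servings of almonds, x2 = servings of kale, x3 = servings of peanut butter, x4 = servings of brown rice.
min 0.56x1 + 0.92x2 + 0.24x3 + 0.34x4 subject to:
  41x2 + 149x3 + 9x4 ≤ 232   (sodium)
  2.9x1 + 3.3x2 + 2.1x3 + 3.4x4 ≥ 4.1   (fibre)
  1x1 + 1.5x2 + 0.6x3 + 0.8x4 ≥ 1   (iron)
  1x1 + 1x2 + 3x3 + 1x4 ≤ 2   (sugar)
  x1, x2, x3, x4 ≥ 0.
The cheapest feasible vertex uses only peanut butter, brown rice; almonds, kale are not used. Binding constraints: fibre, iron, sugar.
That vertex is x3 = 0.3333, x4 = 1.
Total cost: 0.24·0.3333 + 0.34·1 = 0.41999.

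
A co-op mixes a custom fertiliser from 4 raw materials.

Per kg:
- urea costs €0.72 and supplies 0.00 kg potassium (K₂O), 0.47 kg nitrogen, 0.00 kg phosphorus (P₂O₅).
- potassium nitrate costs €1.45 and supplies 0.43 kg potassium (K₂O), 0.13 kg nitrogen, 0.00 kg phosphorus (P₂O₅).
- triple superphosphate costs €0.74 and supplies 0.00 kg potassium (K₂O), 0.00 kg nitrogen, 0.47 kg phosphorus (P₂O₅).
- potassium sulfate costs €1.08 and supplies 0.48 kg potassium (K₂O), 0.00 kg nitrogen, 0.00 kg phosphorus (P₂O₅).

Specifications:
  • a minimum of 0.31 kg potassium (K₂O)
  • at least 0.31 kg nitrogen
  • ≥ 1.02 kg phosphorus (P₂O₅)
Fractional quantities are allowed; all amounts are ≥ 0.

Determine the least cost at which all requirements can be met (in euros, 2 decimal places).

Let x1 = kg of urea, x2 = kg of potassium nitrate, x3 = kg of triple superphosphate, x4 = kg of potassium sulfate.
min 0.72x1 + 1.45x2 + 0.74x3 + 1.08x4 with:
  0.43x2 + 0.48x4 ≥ 0.31   (potassium (K₂O))
  0.47x1 + 0.13x2 ≥ 0.31   (nitrogen)
  0.47x3 ≥ 1.02   (phosphorus (P₂O₅))
  x1, x2, x3, x4 ≥ 0.
The optimal basis is {urea, triple superphosphate, potassium sulfate}; potassium nitrate drops out. Binding constraints: potassium (K₂O), nitrogen, phosphorus (P₂O₅).
So urea = 0.6596 kg, triple superphosphate = 2.17 kg, potassium sulfate = 0.6458 kg.
Cost = 0.72·0.6596 + 0.74·2.17 + 1.08·0.6458 = 2.7782.

€2.78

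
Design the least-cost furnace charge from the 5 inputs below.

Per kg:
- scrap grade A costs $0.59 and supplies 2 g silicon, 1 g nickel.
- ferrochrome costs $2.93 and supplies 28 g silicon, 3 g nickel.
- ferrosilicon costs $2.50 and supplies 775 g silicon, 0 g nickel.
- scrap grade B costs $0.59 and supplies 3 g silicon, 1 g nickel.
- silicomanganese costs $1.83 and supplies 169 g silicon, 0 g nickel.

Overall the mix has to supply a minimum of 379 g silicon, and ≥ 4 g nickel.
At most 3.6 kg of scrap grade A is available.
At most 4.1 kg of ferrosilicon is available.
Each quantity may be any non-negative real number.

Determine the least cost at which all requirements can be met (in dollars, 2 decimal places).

$3.54

Set it up as a linear program. Let x1 = kg of scrap grade A, x2 = kg of ferrochrome, x3 = kg of ferrosilicon, x4 = kg of scrap grade B, x5 = kg of silicomanganese.
min 0.59x1 + 2.93x2 + 2.5x3 + 0.59x4 + 1.83x5 with:
  2x1 + 28x2 + 775x3 + 3x4 + 169x5 ≥ 379   (silicon)
  1x1 + 3x2 + 1x4 ≥ 4   (nickel)
  x1 ≤ 3.6
  x3 ≤ 4.1
  x1, x2, x3, x4, x5 ≥ 0.
The cheapest feasible vertex uses only ferrosilicon, scrap grade B; scrap grade A, ferrochrome, silicomanganese are not used. Binding constraints: silicon and nickel.
Solving gives x3 = 0.4735, x4 = 4.
Total cost: 2.5·0.4735 + 0.59·4 = 3.5438.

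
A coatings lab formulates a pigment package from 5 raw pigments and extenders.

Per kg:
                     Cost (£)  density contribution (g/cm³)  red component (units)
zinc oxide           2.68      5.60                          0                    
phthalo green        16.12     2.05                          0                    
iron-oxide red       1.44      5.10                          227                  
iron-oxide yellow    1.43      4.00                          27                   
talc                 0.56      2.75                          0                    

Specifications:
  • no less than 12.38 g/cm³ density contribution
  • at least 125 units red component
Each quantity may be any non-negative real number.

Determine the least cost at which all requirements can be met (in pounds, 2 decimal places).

Treat it as an LP. Let x1 = kg of zinc oxide, x2 = kg of phthalo green, x3 = kg of iron-oxide red, x4 = kg of iron-oxide yellow, x5 = kg of talc.
Minimize 2.68x1 + 16.12x2 + 1.44x3 + 1.43x4 + 0.56x5 with:
  5.6x1 + 2.05x2 + 5.1x3 + 4x4 + 2.75x5 ≥ 12.38   (density contribution)
  227x3 + 27x4 ≥ 125   (red component)
  x1, x2, x3, x4, x5 ≥ 0.
The optimal basis is {iron-oxide red, talc}; zinc oxide, phthalo green, iron-oxide yellow drop out. Binding constraints: density contribution and red component.
Optimal quantities: iron-oxide red = 0.5507 kg, talc = 3.481 kg.
Objective = 1.44·0.5507 + 0.56·3.481 = 2.7424.

£2.74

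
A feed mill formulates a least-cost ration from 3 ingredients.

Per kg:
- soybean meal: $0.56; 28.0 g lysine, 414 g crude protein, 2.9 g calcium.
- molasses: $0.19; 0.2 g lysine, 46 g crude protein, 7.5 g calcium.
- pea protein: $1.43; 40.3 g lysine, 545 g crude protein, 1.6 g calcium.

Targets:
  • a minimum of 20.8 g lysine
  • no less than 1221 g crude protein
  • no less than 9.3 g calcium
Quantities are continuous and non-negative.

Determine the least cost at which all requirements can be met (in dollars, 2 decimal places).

$1.66

Let x1 = kg of soybean meal, x2 = kg of molasses, x3 = kg of pea protein.
min 0.56x1 + 0.19x2 + 1.43x3 subject to:
  28x1 + 0.2x2 + 40.3x3 ≥ 20.8   (lysine)
  414x1 + 46x2 + 545x3 ≥ 1221   (crude protein)
  2.9x1 + 7.5x2 + 1.6x3 ≥ 9.3   (calcium)
  x1, x2, x3 ≥ 0.
The cheapest feasible vertex uses only soybean meal, molasses; pea protein is not used. There the crude protein and calcium constraints are tight.
So soybean meal = 2.9377 kg, molasses = 0.10409 kg.
Cost = 0.56·2.9377 + 0.19·0.10409 = 1.6649.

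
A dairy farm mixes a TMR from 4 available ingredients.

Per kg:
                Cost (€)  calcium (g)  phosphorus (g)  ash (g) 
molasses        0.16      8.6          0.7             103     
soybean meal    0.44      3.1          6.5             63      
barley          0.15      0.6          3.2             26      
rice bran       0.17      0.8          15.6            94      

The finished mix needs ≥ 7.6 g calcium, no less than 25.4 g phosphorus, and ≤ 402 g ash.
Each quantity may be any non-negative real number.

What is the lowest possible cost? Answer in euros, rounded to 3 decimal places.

€0.389

Let x1 = kg of molasses, x2 = kg of soybean meal, x3 = kg of barley, x4 = kg of rice bran.
Minimize 0.16x1 + 0.44x2 + 0.15x3 + 0.17x4 subject to:
  8.6x1 + 3.1x2 + 0.6x3 + 0.8x4 ≥ 7.6   (calcium)
  0.7x1 + 6.5x2 + 3.2x3 + 15.6x4 ≥ 25.4   (phosphorus)
  103x1 + 63x2 + 26x3 + 94x4 ≤ 402   (ash)
  x1, x2, x3, x4 ≥ 0.
At the optimum only molasses, rice bran are positive (soybean meal, barley = 0). There the calcium and phosphorus constraints are tight.
That vertex is x1 = 0.7353, x4 = 1.595.
Total cost: 0.16·0.7353 + 0.17·1.595 = 0.38880.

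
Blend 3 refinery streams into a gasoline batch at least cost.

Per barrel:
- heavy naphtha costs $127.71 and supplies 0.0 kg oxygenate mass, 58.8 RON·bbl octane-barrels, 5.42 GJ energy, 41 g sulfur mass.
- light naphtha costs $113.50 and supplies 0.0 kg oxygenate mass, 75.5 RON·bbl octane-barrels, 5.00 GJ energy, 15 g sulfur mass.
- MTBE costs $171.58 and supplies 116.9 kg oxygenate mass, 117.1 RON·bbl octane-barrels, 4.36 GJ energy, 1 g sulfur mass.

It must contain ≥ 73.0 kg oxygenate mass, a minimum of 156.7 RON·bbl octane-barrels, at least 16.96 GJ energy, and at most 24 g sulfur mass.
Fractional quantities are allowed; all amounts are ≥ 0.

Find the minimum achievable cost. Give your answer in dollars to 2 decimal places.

$546.56

Let x1 = barrels of heavy naphtha, x2 = barrels of light naphtha, x3 = barrels of MTBE.
Minimize 127.71x1 + 113.5x2 + 171.58x3 subject to:
  116.9x3 ≥ 73   (oxygenate mass)
  58.8x1 + 75.5x2 + 117.1x3 ≥ 156.7   (octane-barrels)
  5.42x1 + 5x2 + 4.36x3 ≥ 16.96   (energy)
  41x1 + 15x2 + 1x3 ≤ 24   (sulfur mass)
  x1, x2, x3 ≥ 0.
The cheapest feasible vertex uses only light naphtha, MTBE; heavy naphtha is not used. Binding constraints: energy and sulfur mass.
So light naphtha = 1.45166 barrels, MTBE = 2.22517 barrels.
Objective = 113.5·1.45166 + 171.58·2.22517 = 546.5581.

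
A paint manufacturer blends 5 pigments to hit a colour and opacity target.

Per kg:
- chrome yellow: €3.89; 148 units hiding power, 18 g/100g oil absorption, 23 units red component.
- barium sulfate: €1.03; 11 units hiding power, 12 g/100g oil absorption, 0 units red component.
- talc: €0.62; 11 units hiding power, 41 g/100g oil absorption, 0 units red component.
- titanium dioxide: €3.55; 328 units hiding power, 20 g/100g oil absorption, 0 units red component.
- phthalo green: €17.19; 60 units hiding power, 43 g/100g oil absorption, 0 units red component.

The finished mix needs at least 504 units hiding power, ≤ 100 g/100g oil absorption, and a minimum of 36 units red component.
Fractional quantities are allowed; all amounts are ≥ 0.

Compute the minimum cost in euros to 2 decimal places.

€9.04

Treat it as an LP. Let x1 = kg of chrome yellow, x2 = kg of barium sulfate, x3 = kg of talc, x4 = kg of titanium dioxide, x5 = kg of phthalo green.
min 3.89x1 + 1.03x2 + 0.62x3 + 3.55x4 + 17.19x5 subject to:
  148x1 + 11x2 + 11x3 + 328x4 + 60x5 ≥ 504   (hiding power)
  18x1 + 12x2 + 41x3 + 20x4 + 43x5 ≤ 100   (oil absorption)
  23x1 ≥ 36   (red component)
  x1, x2, x3, x4, x5 ≥ 0.
At the optimum only chrome yellow, titanium dioxide are positive (barium sulfate, talc, phthalo green = 0). Binding constraints: hiding power and red component.
So chrome yellow = 1.565 kg, titanium dioxide = 0.8303 kg.
Cost = 3.89·1.565 + 3.55·0.8303 = 9.0354.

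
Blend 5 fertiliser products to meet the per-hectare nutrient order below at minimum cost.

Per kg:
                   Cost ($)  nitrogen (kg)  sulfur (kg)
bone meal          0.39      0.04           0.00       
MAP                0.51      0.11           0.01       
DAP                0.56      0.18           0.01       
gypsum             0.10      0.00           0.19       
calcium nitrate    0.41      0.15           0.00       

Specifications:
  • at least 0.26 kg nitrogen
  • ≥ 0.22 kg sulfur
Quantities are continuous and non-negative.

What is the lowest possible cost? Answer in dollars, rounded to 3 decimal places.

$0.826

Set it up as a linear program. Let x1 = kg of bone meal, x2 = kg of MAP, x3 = kg of DAP, x4 = kg of gypsum, x5 = kg of calcium nitrate.
min 0.39x1 + 0.51x2 + 0.56x3 + 0.1x4 + 0.41x5 with:
  0.04x1 + 0.11x2 + 0.18x3 + 0.15x5 ≥ 0.26   (nitrogen)
  0.01x2 + 0.01x3 + 0.19x4 ≥ 0.22   (sulfur)
  x1, x2, x3, x4, x5 ≥ 0.
The minimum-cost mix takes nothing from bone meal, MAP, DAP — only gypsum, calcium nitrate. The nitrogen and sulfur requirements are met with equality.
That vertex is x4 = 1.158, x5 = 1.733.
Hence cost = 0.1·1.158 + 0.41·1.733 = $0.82633.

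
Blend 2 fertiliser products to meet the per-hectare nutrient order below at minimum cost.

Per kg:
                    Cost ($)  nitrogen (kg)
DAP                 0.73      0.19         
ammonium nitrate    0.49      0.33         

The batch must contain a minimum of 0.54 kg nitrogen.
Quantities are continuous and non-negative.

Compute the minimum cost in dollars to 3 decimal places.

Treat it as an LP. Let x1 = kg of DAP, x2 = kg of ammonium nitrate.
min 0.73x1 + 0.49x2 subject to:
  0.19x1 + 0.33x2 ≥ 0.54   (nitrogen)
  x1, x2 ≥ 0.
The cheapest feasible vertex uses only ammonium nitrate; DAP is not used. The nitrogen requirement is met with equality.
So ammonium nitrate = 1.636 kg.
Total cost: 0.49·1.636 = 0.80164.

$0.802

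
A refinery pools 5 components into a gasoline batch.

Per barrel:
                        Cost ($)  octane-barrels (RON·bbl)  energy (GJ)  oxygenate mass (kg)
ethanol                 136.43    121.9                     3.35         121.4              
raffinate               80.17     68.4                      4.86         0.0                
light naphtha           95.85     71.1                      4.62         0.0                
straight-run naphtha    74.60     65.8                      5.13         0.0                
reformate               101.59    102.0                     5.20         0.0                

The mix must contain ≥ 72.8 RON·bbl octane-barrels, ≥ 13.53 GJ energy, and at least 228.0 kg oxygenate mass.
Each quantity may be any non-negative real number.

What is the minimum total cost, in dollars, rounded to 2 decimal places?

$361.49

Treat it as an LP. Let x1 = barrels of ethanol, x2 = barrels of raffinate, x3 = barrels of light naphtha, x4 = barrels of straight-run naphtha, x5 = barrels of reformate.
Minimize 136.43x1 + 80.17x2 + 95.85x3 + 74.6x4 + 101.59x5 s.t.:
  121.9x1 + 68.4x2 + 71.1x3 + 65.8x4 + 102x5 ≥ 72.8   (octane-barrels)
  3.35x1 + 4.86x2 + 4.62x3 + 5.13x4 + 5.2x5 ≥ 13.53   (energy)
  121.4x1 ≥ 228   (oxygenate mass)
  x1, x2, x3, x4, x5 ≥ 0.
The minimum-cost mix takes nothing from raffinate, light naphtha, reformate — only ethanol, straight-run naphtha. Binding constraints: energy and oxygenate mass.
That vertex is x1 = 1.8781, x4 = 1.411.
Objective = 136.43·1.8781 + 74.6·1.411 = 361.4898.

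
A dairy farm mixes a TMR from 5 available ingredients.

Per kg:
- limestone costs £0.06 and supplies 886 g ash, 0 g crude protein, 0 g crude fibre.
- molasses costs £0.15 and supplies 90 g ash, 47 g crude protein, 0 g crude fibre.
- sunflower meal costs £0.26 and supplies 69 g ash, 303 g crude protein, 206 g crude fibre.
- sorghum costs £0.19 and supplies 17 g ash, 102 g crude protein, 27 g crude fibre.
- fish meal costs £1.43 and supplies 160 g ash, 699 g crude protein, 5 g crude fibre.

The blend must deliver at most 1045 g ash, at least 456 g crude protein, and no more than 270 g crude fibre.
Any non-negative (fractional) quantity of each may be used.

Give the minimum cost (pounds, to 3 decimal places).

£0.462

Let x1 = kg of limestone, x2 = kg of molasses, x3 = kg of sunflower meal, x4 = kg of sorghum, x5 = kg of fish meal.
Minimize 0.06x1 + 0.15x2 + 0.26x3 + 0.19x4 + 1.43x5 subject to:
  886x1 + 90x2 + 69x3 + 17x4 + 160x5 ≤ 1045   (ash)
  47x2 + 303x3 + 102x4 + 699x5 ≥ 456   (crude protein)
  206x3 + 27x4 + 5x5 ≤ 270   (crude fibre)
  x1, x2, x3, x4, x5 ≥ 0.
At the optimum only sunflower meal, fish meal are positive (limestone, molasses, sorghum = 0). The crude protein and crude fibre requirements are met with equality.
Optimal quantities: sunflower meal = 1.309 kg, fish meal = 0.08511 kg.
Objective = 0.26·1.309 + 1.43·0.08511 = 0.46205.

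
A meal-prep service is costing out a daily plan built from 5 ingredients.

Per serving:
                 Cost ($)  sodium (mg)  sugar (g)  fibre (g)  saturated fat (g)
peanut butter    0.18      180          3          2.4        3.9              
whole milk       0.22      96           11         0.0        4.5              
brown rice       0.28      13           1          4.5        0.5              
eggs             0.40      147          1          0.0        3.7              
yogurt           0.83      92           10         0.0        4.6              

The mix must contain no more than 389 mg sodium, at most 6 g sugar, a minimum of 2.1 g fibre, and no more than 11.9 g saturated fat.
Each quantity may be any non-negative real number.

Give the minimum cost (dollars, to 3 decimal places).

Let x1 = servings of peanut butter, x2 = servings of whole milk, x3 = servings of brown rice, x4 = servings of eggs, x5 = servings of yogurt.
Minimize 0.18x1 + 0.22x2 + 0.28x3 + 0.4x4 + 0.83x5 s.t.:
  180x1 + 96x2 + 13x3 + 147x4 + 92x5 ≤ 389   (sodium)
  3x1 + 11x2 + 1x3 + 1x4 + 10x5 ≤ 6   (sugar)
  2.4x1 + 4.5x3 ≥ 2.1   (fibre)
  3.9x1 + 4.5x2 + 0.5x3 + 3.7x4 + 4.6x5 ≤ 11.9   (saturated fat)
  x1, x2, x3, x4, x5 ≥ 0.
The optimal basis is {brown rice}; peanut butter, whole milk, eggs, yogurt drop out. There the fibre constraint is tight.
Optimal quantities: brown rice = 0.4667 servings.
Total cost: 0.28·0.4667 = 0.13068.

$0.131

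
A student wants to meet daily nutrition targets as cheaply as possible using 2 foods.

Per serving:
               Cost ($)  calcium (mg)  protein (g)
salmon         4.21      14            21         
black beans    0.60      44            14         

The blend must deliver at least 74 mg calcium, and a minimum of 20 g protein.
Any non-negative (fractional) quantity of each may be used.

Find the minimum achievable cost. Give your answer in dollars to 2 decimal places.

Let x1 = servings of salmon, x2 = servings of black beans.
Minimize 4.21x1 + 0.6x2 s.t.:
  14x1 + 44x2 ≥ 74   (calcium)
  21x1 + 14x2 ≥ 20   (protein)
  x1, x2 ≥ 0.
The cheapest feasible vertex uses only black beans; salmon is not used. Binding constraint: calcium.
Solving gives x2 = 1.682.
Objective = 0.6·1.682 = 1.0092.

$1.01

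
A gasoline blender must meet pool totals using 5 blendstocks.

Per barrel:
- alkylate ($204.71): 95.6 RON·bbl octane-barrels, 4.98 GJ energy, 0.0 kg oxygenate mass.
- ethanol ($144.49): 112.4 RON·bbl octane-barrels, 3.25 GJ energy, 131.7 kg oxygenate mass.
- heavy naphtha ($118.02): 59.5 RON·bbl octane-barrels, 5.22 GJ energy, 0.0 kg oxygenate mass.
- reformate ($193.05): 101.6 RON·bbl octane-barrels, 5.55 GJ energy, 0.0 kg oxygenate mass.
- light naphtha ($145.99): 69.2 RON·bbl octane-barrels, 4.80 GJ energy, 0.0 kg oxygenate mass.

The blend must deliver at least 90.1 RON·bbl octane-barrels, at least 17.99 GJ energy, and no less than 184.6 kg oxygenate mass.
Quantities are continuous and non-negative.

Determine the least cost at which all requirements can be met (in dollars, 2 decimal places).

Let x1 = barrels of alkylate, x2 = barrels of ethanol, x3 = barrels of heavy naphtha, x4 = barrels of reformate, x5 = barrels of light naphtha.
Minimise 204.71x1 + 144.49x2 + 118.02x3 + 193.05x4 + 145.99x5 s.t.:
  95.6x1 + 112.4x2 + 59.5x3 + 101.6x4 + 69.2x5 ≥ 90.1   (octane-barrels)
  4.98x1 + 3.25x2 + 5.22x3 + 5.55x4 + 4.8x5 ≥ 17.99   (energy)
  131.7x2 ≥ 184.6   (oxygenate mass)
  x1, x2, x3, x4, x5 ≥ 0.
At the optimum only ethanol, heavy naphtha are positive (alkylate, reformate, light naphtha = 0). Binding constraints: energy and oxygenate mass.
Solving gives x2 = 1.40167, x3 = 2.57367.
Cost = 144.49·1.40167 + 118.02·2.57367 = 506.2718.

$506.27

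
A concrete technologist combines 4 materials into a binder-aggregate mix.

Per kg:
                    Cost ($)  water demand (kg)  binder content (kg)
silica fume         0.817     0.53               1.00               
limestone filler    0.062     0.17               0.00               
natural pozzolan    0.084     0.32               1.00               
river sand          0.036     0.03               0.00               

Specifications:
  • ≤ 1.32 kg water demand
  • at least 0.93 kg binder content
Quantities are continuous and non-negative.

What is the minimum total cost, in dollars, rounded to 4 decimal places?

Let x1 = kg of silica fume, x2 = kg of limestone filler, x3 = kg of natural pozzolan, x4 = kg of river sand.
Minimise 0.817x1 + 0.062x2 + 0.084x3 + 0.036x4 with:
  0.53x1 + 0.17x2 + 0.32x3 + 0.03x4 ≤ 1.32   (water demand)
  1x1 + 1x3 ≥ 0.93   (binder content)
  x1, x2, x3, x4 ≥ 0.
The cheapest feasible vertex uses only natural pozzolan; silica fume, limestone filler, river sand are not used. Binding constraint: binder content.
Solving gives x3 = 0.93.
Cost = 0.084·0.93 = 0.078120.

$0.0781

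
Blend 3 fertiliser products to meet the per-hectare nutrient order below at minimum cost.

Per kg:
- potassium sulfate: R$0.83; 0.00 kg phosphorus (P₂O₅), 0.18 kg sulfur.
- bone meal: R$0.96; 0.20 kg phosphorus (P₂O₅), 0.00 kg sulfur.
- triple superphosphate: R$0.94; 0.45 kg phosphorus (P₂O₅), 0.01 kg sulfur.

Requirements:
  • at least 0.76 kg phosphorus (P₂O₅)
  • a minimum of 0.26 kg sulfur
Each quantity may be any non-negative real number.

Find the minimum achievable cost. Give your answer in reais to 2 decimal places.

Let x1 = kg of potassium sulfate, x2 = kg of bone meal, x3 = kg of triple superphosphate.
min 0.83x1 + 0.96x2 + 0.94x3 s.t.:
  0.2x2 + 0.45x3 ≥ 0.76   (phosphorus (P₂O₅))
  0.18x1 + 0.01x3 ≥ 0.26   (sulfur)
  x1, x2, x3 ≥ 0.
At the optimum only potassium sulfate, triple superphosphate are positive (bone meal = 0). There the phosphorus (P₂O₅) and sulfur constraints are tight.
Solving gives x1 = 1.351, x3 = 1.689.
Total cost: 0.83·1.351 + 0.94·1.689 = 2.7090.

R$2.71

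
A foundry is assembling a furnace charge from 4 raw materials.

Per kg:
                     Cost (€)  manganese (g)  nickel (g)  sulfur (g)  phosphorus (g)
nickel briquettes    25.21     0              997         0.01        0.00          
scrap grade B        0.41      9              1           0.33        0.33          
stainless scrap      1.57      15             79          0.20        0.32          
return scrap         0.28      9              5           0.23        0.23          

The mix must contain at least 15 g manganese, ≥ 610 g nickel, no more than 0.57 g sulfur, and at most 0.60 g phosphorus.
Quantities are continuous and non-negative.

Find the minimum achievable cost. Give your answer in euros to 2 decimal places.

€14.62

Treat it as an LP. Let x1 = kg of nickel briquettes, x2 = kg of scrap grade B, x3 = kg of stainless scrap, x4 = kg of return scrap.
Minimise 25.21x1 + 0.41x2 + 1.57x3 + 0.28x4 subject to:
  9x2 + 15x3 + 9x4 ≥ 15   (manganese)
  997x1 + 1x2 + 79x3 + 5x4 ≥ 610   (nickel)
  0.01x1 + 0.33x2 + 0.2x3 + 0.23x4 ≤ 0.57   (sulfur)
  0.33x2 + 0.32x3 + 0.23x4 ≤ 0.6   (phosphorus)
  x1, x2, x3, x4 ≥ 0.
The cheapest feasible vertex uses only nickel briquettes, stainless scrap; scrap grade B, return scrap are not used. The nickel and phosphorus requirements are met with equality.
That vertex is x1 = 0.4633, x3 = 1.875.
Total cost: 25.21·0.4633 + 1.57·1.875 = 14.6235.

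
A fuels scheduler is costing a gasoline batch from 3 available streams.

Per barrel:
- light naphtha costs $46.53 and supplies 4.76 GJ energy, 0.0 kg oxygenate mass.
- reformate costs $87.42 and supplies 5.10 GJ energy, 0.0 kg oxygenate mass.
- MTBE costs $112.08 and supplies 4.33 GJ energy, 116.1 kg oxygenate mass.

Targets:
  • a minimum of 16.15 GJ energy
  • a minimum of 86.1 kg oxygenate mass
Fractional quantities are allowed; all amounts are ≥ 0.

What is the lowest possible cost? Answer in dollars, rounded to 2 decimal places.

Let x1 = barrels of light naphtha, x2 = barrels of reformate, x3 = barrels of MTBE.
min 46.53x1 + 87.42x2 + 112.08x3 s.t.:
  4.76x1 + 5.1x2 + 4.33x3 ≥ 16.15   (energy)
  116.1x3 ≥ 86.1   (oxygenate mass)
  x1, x2, x3 ≥ 0.
The cheapest feasible vertex uses only light naphtha, MTBE; reformate is not used. The energy and oxygenate mass requirements are met with equality.
That vertex is x1 = 2.7182, x3 = 0.7416.
Total cost: 46.53·2.7182 + 112.08·0.7416 = 209.5964.

$209.60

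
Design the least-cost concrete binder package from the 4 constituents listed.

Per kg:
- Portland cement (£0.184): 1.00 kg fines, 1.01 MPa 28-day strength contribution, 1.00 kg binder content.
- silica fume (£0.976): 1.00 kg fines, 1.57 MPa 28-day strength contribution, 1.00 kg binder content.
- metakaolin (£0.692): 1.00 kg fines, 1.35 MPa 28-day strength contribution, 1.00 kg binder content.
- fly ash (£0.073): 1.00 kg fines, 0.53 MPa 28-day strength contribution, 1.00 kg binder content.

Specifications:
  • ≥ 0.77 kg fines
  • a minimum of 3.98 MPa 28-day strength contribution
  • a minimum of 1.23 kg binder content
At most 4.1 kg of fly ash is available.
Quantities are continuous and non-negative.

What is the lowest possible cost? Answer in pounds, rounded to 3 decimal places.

£0.628

Treat it as an LP. Let x1 = kg of Portland cement, x2 = kg of silica fume, x3 = kg of metakaolin, x4 = kg of fly ash.
Minimize 0.184x1 + 0.976x2 + 0.692x3 + 0.073x4 with:
  1x1 + 1x2 + 1x3 + 1x4 ≥ 0.77   (fines)
  1.01x1 + 1.57x2 + 1.35x3 + 0.53x4 ≥ 3.98   (28-day strength contribution)
  1x1 + 1x2 + 1x3 + 1x4 ≥ 1.23   (binder content)
  x4 ≤ 4.1
  x1, x2, x3, x4 ≥ 0.
At the optimum only Portland cement, fly ash are positive (silica fume, metakaolin = 0). The 28-day strength contribution and the fly ash cap requirements are met with equality.
Optimal quantities: Portland cement = 1.789 kg, fly ash = 4.1 kg.
Cost = 0.184·1.789 + 0.073·4.1 = 0.62848.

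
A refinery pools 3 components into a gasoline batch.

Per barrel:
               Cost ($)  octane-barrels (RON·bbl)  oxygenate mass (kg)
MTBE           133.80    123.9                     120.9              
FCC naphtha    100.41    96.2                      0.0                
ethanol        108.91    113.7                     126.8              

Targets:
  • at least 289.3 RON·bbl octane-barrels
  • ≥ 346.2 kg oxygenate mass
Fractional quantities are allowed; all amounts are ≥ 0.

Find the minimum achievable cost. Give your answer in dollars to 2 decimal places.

$297.36

Treat it as an LP. Let x1 = barrels of MTBE, x2 = barrels of FCC naphtha, x3 = barrels of ethanol.
min 133.8x1 + 100.41x2 + 108.91x3 subject to:
  123.9x1 + 96.2x2 + 113.7x3 ≥ 289.3   (octane-barrels)
  120.9x1 + 126.8x3 ≥ 346.2   (oxygenate mass)
  x1, x2, x3 ≥ 0.
At the optimum only ethanol is positive (MTBE, FCC naphtha = 0). There the oxygenate mass constraint is tight.
That vertex is x3 = 2.7303.
Hence cost = 108.91·2.7303 = $297.3570.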